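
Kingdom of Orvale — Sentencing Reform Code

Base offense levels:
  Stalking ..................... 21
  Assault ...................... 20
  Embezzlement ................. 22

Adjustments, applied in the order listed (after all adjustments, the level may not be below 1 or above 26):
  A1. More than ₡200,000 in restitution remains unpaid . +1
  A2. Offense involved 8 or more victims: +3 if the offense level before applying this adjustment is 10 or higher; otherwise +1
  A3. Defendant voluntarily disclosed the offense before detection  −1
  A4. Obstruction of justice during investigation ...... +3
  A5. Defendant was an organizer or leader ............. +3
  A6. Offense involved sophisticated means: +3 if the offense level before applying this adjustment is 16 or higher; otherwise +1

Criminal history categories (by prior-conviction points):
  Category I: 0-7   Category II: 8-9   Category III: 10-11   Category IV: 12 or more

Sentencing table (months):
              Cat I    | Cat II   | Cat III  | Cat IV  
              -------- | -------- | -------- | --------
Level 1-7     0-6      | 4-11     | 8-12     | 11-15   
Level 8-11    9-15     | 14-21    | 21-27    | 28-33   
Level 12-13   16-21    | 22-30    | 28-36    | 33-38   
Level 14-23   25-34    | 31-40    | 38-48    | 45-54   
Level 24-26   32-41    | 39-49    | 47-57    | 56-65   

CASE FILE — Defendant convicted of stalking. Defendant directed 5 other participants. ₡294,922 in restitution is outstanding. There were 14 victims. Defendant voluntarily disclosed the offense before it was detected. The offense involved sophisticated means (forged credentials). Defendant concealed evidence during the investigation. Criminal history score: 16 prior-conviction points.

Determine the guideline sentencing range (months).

56-65 months

Base offense level for stalking: 21.
A1 applies: 21 + 1 = 22.
A2 applies (level before this adjustment is 22 ≥ 10, so +3): 22 + 3 = 25.
A3 applies: 25 − 1 = 24.
A4 applies: 24 + 3 = 27.
A5 applies: 27 + 3 = 30.
A6 applies (level before this adjustment is 30 ≥ 16, so +3): 30 + 3 = 33.
Level 33 exceeds the maximum of 26; capped at 26.
Final offense level: 26.
Criminal history: 16 prior points → Category IV (12+).
Level 26 falls in the 24-26 band.
Grid: Level 24-26 × Category IV = 56-65 months.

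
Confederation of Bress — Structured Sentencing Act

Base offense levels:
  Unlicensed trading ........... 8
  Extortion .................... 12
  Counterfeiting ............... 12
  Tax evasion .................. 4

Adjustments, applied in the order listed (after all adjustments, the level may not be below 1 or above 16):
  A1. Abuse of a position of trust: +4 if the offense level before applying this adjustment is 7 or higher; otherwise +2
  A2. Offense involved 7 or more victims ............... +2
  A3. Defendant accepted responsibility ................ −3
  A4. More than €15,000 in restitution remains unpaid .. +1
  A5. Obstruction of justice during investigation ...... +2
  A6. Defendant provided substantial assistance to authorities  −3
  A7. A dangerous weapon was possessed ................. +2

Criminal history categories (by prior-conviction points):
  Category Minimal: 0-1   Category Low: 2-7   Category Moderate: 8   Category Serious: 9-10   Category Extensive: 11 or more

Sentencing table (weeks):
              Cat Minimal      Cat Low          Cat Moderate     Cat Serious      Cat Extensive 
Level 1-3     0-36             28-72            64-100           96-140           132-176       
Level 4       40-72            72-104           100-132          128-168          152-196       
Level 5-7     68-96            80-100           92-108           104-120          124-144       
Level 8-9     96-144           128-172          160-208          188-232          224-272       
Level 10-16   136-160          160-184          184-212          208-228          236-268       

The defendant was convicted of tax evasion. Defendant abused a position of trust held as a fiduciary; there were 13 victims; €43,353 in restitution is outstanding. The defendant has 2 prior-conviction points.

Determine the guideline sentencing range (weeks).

Base offense level for tax evasion: 4.
A1 applies (level before this adjustment is 4 < 7, so +2): 4 + 2 = 6.
A2 applies: 6 + 2 = 8.
A3 does not apply.
A4 applies: 8 + 1 = 9.
A5 does not apply.
Final offense level: 9.
Criminal history: 2 prior points → Category Low (2-7).
Level 9 falls in the 8-9 band.
Grid: Level 8-9 × Category Low = 128-172 weeks.

128-172 weeks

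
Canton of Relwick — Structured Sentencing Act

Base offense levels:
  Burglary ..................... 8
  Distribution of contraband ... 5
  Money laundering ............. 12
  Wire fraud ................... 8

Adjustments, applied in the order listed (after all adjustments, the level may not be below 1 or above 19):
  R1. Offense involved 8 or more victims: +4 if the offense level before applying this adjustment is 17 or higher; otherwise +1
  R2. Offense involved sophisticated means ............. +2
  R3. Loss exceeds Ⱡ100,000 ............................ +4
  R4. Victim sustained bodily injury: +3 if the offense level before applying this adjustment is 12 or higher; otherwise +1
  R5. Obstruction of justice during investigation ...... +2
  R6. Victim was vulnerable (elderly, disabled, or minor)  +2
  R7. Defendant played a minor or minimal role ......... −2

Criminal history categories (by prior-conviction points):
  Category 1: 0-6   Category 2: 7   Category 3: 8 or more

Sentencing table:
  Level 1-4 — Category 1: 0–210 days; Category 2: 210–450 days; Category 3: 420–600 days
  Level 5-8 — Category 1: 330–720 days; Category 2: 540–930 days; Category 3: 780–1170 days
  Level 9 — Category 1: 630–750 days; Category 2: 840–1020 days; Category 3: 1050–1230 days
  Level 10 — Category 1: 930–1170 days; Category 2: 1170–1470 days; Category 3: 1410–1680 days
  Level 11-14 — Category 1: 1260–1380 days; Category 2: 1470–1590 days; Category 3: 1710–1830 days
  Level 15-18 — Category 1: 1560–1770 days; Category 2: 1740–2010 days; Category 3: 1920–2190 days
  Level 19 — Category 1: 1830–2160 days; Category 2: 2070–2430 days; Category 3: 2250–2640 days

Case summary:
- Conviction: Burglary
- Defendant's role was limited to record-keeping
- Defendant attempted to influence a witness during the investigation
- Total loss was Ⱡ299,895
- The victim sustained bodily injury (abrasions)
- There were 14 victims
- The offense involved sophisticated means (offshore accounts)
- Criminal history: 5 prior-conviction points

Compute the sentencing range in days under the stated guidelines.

1560-1770 days

Base offense level for burglary: 8.
R1 applies (level before this adjustment is 8 < 17, so +1): 8 + 1 = 9.
R2 applies: 9 + 2 = 11.
R3 applies: 11 + 4 = 15.
R4 applies (level before this adjustment is 15 ≥ 12, so +3): 15 + 3 = 18.
R5 applies: 18 + 2 = 20.
R6 does not apply.
R7 applies: 20 − 2 = 18.
Final offense level: 18.
Criminal history: 5 prior points → Category 1 (0-6).
Level 18 falls in the 15-18 band.
Grid: Level 15-18 × Category 1 = 1560-1770 days.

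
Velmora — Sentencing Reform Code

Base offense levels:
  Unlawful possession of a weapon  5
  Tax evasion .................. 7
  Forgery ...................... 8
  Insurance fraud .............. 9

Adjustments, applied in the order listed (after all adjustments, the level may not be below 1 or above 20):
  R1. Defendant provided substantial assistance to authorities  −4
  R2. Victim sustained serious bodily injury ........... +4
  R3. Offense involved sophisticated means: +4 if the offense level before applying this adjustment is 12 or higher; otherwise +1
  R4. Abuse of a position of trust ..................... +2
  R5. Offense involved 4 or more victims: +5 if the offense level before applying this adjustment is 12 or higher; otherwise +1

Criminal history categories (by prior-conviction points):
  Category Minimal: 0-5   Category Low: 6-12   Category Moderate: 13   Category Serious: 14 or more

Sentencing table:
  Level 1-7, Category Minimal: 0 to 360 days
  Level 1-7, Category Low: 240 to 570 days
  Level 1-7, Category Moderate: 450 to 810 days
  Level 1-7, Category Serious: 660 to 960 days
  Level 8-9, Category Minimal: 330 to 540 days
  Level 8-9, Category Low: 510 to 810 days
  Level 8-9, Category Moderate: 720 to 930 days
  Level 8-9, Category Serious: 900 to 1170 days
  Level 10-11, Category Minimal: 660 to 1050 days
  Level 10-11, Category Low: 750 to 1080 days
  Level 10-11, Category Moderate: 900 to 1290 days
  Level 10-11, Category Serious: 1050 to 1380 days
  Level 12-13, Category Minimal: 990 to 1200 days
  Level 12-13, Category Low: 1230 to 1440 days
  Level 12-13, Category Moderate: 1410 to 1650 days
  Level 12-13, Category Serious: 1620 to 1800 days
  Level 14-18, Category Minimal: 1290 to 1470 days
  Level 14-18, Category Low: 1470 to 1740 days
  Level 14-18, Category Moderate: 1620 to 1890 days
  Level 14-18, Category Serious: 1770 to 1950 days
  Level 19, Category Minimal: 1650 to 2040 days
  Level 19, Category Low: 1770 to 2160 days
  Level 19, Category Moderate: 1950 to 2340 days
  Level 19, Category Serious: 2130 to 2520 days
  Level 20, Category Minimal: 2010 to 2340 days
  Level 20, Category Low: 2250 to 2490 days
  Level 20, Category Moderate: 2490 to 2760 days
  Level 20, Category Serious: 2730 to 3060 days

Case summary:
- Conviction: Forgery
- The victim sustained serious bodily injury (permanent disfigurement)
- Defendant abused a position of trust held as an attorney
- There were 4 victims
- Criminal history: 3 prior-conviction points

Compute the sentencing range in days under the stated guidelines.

Base offense level for forgery: 8.
R2 applies: 8 + 4 = 12.
R4 applies: 12 + 2 = 14.
R5 applies (level before this adjustment is 14 ≥ 12, so +5): 14 + 5 = 19.
Final offense level: 19.
Criminal history: 3 prior points → Category Minimal (0-5).
Level 19 falls in the 19 band.
Grid: Level 19 × Category Minimal = 1650-2040 days.

1650-2040 days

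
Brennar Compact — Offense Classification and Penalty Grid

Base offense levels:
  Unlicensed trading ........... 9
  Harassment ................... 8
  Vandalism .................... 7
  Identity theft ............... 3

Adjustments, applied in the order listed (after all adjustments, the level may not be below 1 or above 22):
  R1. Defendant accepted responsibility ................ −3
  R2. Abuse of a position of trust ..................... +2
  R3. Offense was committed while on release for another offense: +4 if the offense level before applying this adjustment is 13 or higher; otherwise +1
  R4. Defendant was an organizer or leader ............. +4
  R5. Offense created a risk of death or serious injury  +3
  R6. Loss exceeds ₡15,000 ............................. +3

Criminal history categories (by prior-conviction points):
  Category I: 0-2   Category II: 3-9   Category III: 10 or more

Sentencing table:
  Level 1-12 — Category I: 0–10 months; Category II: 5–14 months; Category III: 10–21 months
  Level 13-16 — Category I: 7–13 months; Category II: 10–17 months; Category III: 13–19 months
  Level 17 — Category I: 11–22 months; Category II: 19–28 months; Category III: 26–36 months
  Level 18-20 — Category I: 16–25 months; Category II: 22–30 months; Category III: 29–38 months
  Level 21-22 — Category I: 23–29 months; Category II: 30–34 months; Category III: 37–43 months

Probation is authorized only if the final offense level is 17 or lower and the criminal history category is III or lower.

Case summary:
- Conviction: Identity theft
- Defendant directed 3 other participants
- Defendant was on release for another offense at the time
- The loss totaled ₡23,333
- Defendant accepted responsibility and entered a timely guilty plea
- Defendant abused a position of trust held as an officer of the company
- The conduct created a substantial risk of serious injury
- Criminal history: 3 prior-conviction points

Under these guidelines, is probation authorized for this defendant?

Base offense level for identity theft: 3.
R1 applies: 3 − 3 = 0.
R2 applies: 0 + 2 = 2.
R3 applies (level before this adjustment is 2 < 13, so +1): 2 + 1 = 3.
R4 applies: 3 + 4 = 7.
R5 applies: 7 + 3 = 10.
R6 applies: 10 + 3 = 13.
Final offense level: 13.
Criminal history: 3 prior points → Category II (3-9).
Level 13 falls in the 13-16 band.
Grid: Level 13-16 × Category II = 10-17 months.
Probation check: level 13 ≤ 17 and category II ≤ III → eligible.

Yes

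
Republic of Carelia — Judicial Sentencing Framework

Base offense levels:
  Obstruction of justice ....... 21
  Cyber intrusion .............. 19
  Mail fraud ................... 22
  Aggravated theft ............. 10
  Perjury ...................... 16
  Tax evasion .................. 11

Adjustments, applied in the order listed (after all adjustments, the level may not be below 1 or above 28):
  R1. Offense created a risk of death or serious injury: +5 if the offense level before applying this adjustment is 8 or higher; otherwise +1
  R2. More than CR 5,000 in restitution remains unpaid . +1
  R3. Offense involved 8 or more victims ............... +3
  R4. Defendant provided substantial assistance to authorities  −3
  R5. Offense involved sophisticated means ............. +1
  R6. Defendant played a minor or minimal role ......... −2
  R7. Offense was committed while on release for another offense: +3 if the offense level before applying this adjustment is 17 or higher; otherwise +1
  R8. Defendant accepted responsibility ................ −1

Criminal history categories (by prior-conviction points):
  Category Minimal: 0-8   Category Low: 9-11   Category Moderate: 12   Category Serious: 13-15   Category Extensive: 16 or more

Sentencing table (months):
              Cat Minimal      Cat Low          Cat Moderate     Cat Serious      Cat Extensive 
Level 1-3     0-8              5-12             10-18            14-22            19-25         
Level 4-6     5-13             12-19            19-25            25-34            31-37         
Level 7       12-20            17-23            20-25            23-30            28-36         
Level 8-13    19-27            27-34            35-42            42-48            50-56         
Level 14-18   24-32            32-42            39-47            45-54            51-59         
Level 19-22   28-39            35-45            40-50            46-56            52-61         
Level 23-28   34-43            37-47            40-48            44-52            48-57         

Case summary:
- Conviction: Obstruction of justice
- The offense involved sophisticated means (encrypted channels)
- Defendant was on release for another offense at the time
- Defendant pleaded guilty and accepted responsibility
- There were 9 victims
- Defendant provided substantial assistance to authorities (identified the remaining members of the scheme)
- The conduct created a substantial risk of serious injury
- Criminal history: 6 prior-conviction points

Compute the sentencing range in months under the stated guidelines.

34-43 months

Base offense level for obstruction of justice: 21.
R1 applies (level before this adjustment is 21 ≥ 8, so +5): 21 + 5 = 26.
R2 does not apply.
R3 applies: 26 + 3 = 29.
R4 applies: 29 − 3 = 26.
R5 applies: 26 + 1 = 27.
R6 does not apply.
R7 applies (level before this adjustment is 27 ≥ 17, so +3): 27 + 3 = 30.
R8 applies: 30 − 1 = 29.
Level 29 exceeds the maximum of 28; capped at 28.
Final offense level: 28.
Criminal history: 6 prior points → Category Minimal (0-8).
Level 28 falls in the 23-28 band.
Grid: Level 23-28 × Category Minimal = 34-43 months.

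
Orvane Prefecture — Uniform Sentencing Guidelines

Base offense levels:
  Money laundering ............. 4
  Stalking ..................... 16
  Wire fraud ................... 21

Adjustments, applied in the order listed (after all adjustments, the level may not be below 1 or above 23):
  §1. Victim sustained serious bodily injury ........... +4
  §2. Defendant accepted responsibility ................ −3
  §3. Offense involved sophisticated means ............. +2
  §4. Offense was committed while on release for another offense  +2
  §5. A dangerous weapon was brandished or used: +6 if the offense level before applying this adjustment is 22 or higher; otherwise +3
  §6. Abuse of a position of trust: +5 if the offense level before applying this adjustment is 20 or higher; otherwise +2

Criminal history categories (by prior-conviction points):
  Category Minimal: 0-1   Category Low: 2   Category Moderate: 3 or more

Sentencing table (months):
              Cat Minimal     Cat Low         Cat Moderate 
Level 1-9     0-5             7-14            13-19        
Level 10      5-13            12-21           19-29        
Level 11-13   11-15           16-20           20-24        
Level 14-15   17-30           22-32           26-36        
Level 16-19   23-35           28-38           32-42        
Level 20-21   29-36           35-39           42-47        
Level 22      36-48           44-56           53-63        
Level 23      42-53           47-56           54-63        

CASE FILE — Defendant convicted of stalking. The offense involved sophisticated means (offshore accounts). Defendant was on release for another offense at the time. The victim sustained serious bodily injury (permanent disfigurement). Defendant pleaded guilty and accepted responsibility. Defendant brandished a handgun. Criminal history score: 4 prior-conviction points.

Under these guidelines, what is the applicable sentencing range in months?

54-63 months

Base offense level for stalking: 16.
§1 applies: 16 + 4 = 20.
§2 applies: 20 − 3 = 17.
§3 applies: 17 + 2 = 19.
§4 applies: 19 + 2 = 21.
§5 applies (level before this adjustment is 21 < 22, so +3): 21 + 3 = 24.
§6 does not apply.
Level 24 exceeds the maximum of 23; capped at 23.
Final offense level: 23.
Criminal history: 4 prior points → Category Moderate (3+).
Level 23 falls in the 23 band.
Grid: Level 23 × Category Moderate = 54-63 months.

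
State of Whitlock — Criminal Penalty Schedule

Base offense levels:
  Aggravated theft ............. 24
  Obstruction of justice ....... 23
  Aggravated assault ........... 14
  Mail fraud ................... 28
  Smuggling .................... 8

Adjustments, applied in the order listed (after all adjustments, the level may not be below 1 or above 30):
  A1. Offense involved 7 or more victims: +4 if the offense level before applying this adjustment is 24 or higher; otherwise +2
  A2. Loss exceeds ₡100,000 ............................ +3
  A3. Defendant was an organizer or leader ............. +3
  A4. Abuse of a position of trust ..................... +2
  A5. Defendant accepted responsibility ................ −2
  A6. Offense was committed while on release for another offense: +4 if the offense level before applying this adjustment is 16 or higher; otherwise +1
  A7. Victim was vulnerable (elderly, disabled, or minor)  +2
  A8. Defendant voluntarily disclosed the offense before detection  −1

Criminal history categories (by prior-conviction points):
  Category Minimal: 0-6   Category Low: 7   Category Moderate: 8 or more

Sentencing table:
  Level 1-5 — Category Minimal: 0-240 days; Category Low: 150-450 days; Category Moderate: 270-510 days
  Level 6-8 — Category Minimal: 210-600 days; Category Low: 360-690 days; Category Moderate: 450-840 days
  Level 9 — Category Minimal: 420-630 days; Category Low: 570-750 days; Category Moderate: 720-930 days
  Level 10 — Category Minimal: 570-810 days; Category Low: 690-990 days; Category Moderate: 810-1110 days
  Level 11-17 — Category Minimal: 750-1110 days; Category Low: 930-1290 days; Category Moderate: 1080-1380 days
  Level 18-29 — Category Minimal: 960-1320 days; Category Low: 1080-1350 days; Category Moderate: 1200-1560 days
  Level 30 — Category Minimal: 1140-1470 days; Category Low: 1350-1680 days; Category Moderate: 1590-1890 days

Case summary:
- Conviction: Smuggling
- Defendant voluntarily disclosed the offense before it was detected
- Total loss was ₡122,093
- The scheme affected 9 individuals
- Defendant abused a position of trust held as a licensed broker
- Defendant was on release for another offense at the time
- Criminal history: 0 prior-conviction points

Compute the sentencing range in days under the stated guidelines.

Base offense level for smuggling: 8.
A1 applies (level before this adjustment is 8 < 24, so +2): 8 + 2 = 10.
A2 applies: 10 + 3 = 13.
A3 does not apply.
A4 applies: 13 + 2 = 15.
A5 does not apply.
A6 applies (level before this adjustment is 15 < 16, so +1): 15 + 1 = 16.
A8 applies: 16 − 1 = 15.
Final offense level: 15.
Criminal history: 0 prior points → Category Minimal (0-6).
Level 15 falls in the 11-17 band.
Grid: Level 11-17 × Category Minimal = 750-1110 days.

750-1110 days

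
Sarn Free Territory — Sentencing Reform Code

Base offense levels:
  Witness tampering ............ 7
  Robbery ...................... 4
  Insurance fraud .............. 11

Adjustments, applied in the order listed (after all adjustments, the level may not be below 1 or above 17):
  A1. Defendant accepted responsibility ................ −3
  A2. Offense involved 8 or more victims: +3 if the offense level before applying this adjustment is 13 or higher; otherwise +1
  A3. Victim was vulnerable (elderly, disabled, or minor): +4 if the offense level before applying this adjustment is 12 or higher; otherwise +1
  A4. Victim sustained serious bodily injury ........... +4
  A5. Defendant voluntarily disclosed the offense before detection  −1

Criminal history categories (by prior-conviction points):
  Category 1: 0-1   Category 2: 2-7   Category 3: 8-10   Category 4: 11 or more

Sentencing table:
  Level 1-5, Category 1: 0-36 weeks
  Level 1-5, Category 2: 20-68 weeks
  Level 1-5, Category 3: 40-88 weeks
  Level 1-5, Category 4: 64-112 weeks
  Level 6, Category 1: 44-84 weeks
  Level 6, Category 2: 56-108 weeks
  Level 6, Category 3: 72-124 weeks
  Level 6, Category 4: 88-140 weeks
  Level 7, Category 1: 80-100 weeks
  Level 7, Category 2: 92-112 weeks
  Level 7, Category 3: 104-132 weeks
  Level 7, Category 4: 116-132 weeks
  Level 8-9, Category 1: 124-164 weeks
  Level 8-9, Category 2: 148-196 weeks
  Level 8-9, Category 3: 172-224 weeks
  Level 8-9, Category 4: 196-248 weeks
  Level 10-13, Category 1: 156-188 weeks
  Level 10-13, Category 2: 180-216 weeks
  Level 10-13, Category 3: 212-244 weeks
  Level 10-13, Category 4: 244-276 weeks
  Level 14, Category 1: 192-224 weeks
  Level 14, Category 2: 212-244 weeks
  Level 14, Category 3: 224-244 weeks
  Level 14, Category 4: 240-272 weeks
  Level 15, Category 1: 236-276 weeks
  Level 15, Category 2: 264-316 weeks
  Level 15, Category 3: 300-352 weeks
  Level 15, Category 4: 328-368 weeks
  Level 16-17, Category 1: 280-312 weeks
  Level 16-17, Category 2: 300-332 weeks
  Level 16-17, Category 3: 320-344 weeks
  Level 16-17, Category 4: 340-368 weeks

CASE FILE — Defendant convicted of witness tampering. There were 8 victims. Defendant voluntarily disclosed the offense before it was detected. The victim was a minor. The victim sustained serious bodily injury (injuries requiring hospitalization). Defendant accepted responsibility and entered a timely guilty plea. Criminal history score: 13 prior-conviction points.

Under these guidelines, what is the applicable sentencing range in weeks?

Base offense level for witness tampering: 7.
A1 applies: 7 − 3 = 4.
A2 applies (level before this adjustment is 4 < 13, so +1): 4 + 1 = 5.
A3 applies (level before this adjustment is 5 < 12, so +1): 5 + 1 = 6.
A4 applies: 6 + 4 = 10.
A5 applies: 10 − 1 = 9.
Final offense level: 9.
Criminal history: 13 prior points → Category 4 (11+).
Level 9 falls in the 8-9 band.
Grid: Level 8-9 × Category 4 = 196-248 weeks.

196-248 weeks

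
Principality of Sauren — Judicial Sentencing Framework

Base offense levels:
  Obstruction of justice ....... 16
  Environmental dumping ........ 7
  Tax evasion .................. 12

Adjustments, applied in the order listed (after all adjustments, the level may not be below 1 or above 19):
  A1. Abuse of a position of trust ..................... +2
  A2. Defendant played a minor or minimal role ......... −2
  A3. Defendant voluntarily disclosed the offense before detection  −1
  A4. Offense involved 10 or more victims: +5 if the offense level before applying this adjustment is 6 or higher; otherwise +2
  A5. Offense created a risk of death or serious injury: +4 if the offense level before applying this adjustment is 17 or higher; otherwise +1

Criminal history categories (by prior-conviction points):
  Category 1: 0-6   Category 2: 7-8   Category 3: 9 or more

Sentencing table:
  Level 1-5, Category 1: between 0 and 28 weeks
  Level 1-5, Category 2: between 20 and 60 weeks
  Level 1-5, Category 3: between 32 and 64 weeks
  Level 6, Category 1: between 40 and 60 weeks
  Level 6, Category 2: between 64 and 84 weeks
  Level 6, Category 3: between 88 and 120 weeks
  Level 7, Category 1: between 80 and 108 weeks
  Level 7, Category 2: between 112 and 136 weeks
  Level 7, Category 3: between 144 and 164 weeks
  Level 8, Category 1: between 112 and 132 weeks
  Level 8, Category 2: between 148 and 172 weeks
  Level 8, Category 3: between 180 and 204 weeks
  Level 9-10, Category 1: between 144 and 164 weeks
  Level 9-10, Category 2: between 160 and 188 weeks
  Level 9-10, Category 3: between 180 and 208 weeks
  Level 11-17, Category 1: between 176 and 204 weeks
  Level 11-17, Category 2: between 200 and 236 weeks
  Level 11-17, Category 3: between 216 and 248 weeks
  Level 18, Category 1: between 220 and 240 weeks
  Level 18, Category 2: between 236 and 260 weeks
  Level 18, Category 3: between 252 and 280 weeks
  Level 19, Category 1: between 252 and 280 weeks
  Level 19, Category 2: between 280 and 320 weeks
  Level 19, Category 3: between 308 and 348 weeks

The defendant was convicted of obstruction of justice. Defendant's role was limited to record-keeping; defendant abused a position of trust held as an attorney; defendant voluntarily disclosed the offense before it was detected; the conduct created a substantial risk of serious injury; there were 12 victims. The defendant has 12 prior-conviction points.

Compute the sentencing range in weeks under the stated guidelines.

Base offense level for obstruction of justice: 16.
A1 applies: 16 + 2 = 18.
A2 applies: 18 − 2 = 16.
A3 applies: 16 − 1 = 15.
A4 applies (level before this adjustment is 15 ≥ 6, so +5): 15 + 5 = 20.
A5 applies (level before this adjustment is 20 ≥ 17, so +4): 20 + 4 = 24.
Level 24 exceeds the maximum of 19; capped at 19.
Final offense level: 19.
Criminal history: 12 prior points → Category 3 (9+).
Level 19 falls in the 19 band.
Grid: Level 19 × Category 3 = 308-348 weeks.

308-348 weeks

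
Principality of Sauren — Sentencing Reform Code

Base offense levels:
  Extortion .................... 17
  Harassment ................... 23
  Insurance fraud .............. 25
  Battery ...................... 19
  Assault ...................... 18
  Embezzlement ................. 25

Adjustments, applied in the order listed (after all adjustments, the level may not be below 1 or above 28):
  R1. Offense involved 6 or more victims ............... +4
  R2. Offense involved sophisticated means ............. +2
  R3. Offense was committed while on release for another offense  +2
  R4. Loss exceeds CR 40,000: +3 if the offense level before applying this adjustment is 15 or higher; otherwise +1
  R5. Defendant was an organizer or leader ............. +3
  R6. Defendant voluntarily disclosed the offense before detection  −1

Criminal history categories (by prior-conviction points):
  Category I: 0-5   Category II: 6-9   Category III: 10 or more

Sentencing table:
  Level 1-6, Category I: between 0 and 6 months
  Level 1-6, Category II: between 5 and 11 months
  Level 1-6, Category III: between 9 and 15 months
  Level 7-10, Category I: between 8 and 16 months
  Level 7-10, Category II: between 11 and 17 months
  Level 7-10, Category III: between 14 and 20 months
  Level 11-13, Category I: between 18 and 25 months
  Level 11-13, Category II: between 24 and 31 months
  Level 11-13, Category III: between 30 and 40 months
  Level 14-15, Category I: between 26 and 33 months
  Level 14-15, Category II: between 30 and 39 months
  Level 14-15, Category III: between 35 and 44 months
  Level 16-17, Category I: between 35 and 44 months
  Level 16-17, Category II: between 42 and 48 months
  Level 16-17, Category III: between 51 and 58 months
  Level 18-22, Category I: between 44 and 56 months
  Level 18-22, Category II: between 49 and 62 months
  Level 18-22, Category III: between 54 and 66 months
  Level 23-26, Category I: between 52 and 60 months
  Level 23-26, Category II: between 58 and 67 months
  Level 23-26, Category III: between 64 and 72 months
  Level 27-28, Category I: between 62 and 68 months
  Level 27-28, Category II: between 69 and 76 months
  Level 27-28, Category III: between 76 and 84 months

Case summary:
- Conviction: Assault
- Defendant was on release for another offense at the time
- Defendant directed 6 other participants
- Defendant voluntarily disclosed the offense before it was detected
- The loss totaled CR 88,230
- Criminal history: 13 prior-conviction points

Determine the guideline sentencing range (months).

Base offense level for assault: 18.
R1 does not apply.
R2 does not apply.
R3 applies: 18 + 2 = 20.
R4 applies (level before this adjustment is 20 ≥ 15, so +3): 20 + 3 = 23.
R5 applies: 23 + 3 = 26.
R6 applies: 26 − 1 = 25.
Final offense level: 25.
Criminal history: 13 prior points → Category III (10+).
Level 25 falls in the 23-26 band.
Grid: Level 23-26 × Category III = 64-72 months.

64-72 months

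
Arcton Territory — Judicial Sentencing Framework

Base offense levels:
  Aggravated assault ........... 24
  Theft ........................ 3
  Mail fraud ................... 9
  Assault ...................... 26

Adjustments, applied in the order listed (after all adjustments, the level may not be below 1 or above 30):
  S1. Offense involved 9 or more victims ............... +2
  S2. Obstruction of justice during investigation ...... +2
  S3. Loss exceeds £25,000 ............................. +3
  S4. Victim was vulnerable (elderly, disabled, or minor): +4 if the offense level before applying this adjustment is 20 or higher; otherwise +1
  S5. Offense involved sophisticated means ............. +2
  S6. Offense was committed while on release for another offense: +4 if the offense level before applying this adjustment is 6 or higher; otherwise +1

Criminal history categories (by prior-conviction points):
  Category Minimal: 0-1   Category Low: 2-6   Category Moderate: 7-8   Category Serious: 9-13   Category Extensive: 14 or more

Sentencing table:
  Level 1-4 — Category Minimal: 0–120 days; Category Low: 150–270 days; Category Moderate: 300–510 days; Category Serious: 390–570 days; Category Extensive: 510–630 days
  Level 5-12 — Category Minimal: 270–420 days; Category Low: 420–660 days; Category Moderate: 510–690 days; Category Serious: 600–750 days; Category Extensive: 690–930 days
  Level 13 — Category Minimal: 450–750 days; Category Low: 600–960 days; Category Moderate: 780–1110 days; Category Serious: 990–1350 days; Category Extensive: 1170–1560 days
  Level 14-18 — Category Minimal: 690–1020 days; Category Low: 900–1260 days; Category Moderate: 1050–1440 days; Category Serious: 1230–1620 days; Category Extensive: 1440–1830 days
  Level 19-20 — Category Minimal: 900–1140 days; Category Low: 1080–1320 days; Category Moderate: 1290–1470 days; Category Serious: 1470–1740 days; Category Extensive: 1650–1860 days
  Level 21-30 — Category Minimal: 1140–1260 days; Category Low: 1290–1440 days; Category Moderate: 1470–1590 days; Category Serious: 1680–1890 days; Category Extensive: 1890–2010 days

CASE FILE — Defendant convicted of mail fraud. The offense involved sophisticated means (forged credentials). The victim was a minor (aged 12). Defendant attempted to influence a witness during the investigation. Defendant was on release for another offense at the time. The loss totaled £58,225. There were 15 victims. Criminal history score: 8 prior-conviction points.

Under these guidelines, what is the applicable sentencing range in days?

1470-1590 days

Base offense level for mail fraud: 9.
S1 applies: 9 + 2 = 11.
S2 applies: 11 + 2 = 13.
S3 applies: 13 + 3 = 16.
S4 applies (level before this adjustment is 16 < 20, so +1): 16 + 1 = 17.
S5 applies: 17 + 2 = 19.
S6 applies (level before this adjustment is 19 ≥ 6, so +4): 19 + 4 = 23.
Final offense level: 23.
Criminal history: 8 prior points → Category Moderate (7-8).
Level 23 falls in the 21-30 band.
Grid: Level 21-30 × Category Moderate = 1470-1590 days.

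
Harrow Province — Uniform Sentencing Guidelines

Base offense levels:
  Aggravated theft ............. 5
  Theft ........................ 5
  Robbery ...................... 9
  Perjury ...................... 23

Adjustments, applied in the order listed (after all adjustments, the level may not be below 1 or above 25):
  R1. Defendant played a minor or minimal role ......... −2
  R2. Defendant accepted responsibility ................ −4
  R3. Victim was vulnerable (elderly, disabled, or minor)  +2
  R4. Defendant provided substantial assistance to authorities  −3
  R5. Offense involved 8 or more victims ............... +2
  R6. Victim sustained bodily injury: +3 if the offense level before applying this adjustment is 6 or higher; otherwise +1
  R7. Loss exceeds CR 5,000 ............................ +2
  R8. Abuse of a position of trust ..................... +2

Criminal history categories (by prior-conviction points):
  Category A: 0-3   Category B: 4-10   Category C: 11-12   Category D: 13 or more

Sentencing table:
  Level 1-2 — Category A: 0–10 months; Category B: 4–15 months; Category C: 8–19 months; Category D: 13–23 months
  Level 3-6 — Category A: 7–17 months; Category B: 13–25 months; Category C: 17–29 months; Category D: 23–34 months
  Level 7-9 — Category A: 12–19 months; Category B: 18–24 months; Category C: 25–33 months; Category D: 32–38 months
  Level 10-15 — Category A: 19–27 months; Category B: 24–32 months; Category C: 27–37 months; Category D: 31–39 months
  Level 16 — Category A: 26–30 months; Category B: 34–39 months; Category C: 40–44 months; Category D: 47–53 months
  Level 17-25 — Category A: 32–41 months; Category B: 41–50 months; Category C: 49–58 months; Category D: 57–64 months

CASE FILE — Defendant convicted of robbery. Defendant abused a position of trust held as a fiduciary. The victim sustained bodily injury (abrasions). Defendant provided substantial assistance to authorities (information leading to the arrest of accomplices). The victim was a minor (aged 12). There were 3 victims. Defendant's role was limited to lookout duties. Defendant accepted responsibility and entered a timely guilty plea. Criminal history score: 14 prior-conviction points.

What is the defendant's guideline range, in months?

Base offense level for robbery: 9.
R1 applies: 9 − 2 = 7.
R2 applies: 7 − 4 = 3.
R3 applies: 3 + 2 = 5.
R4 applies: 5 − 3 = 2.
R6 applies (level before this adjustment is 2 < 6, so +1): 2 + 1 = 3.
R7 does not apply.
R8 applies: 3 + 2 = 5.
Final offense level: 5.
Criminal history: 14 prior points → Category D (13+).
Level 5 falls in the 3-6 band.
Grid: Level 3-6 × Category D = 23-34 months.

23-34 months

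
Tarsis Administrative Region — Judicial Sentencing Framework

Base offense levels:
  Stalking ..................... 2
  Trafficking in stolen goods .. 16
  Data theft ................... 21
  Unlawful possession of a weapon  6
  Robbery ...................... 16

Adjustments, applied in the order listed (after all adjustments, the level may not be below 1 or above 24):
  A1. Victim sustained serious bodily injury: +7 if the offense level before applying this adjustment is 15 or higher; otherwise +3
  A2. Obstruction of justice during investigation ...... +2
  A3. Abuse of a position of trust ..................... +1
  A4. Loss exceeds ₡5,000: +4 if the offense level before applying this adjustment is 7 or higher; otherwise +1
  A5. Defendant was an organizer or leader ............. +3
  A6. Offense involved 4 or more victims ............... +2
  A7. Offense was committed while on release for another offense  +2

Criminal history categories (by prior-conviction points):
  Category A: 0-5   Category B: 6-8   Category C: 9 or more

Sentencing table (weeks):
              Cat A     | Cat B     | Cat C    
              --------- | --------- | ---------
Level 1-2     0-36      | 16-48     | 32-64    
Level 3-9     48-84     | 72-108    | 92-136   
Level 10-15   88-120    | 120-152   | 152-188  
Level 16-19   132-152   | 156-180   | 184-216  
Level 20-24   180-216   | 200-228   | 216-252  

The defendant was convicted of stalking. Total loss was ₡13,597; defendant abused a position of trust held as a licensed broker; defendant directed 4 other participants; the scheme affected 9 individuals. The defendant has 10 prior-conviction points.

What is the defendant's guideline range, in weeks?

92-136 weeks

Base offense level for stalking: 2.
A3 applies: 2 + 1 = 3.
A4 applies (level before this adjustment is 3 < 7, so +1): 3 + 1 = 4.
A5 applies: 4 + 3 = 7.
A6 applies: 7 + 2 = 9.
A7 does not apply.
Final offense level: 9.
Criminal history: 10 prior points → Category C (9+).
Level 9 falls in the 3-9 band.
Grid: Level 3-9 × Category C = 92-136 weeks.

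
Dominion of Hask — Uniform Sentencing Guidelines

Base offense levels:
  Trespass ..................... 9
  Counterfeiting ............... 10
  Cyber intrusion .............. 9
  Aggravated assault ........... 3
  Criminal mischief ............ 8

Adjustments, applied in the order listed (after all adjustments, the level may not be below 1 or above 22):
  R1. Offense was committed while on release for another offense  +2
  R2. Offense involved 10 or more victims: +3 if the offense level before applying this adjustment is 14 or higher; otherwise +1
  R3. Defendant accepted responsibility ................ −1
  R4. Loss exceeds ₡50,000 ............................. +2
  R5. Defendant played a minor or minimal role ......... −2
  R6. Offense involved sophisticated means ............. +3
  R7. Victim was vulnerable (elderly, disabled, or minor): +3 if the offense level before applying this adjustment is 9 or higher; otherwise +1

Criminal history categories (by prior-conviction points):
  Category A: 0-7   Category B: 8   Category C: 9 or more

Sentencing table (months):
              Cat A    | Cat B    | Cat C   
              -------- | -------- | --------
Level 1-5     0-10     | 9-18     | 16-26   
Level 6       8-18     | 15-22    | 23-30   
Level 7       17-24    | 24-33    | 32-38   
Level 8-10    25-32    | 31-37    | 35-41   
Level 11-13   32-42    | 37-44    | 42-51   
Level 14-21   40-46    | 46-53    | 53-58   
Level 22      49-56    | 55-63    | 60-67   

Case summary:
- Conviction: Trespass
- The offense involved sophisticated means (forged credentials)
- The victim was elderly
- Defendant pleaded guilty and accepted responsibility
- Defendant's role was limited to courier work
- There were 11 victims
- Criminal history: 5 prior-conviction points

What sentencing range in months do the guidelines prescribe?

Base offense level for trespass: 9.
R1 does not apply.
R2 applies (level before this adjustment is 9 < 14, so +1): 9 + 1 = 10.
R3 applies: 10 − 1 = 9.
R4 does not apply.
R5 applies: 9 − 2 = 7.
R6 applies: 7 + 3 = 10.
R7 applies (level before this adjustment is 10 ≥ 9, so +3): 10 + 3 = 13.
Final offense level: 13.
Criminal history: 5 prior points → Category A (0-7).
Level 13 falls in the 11-13 band.
Grid: Level 11-13 × Category A = 32-42 months.

32-42 months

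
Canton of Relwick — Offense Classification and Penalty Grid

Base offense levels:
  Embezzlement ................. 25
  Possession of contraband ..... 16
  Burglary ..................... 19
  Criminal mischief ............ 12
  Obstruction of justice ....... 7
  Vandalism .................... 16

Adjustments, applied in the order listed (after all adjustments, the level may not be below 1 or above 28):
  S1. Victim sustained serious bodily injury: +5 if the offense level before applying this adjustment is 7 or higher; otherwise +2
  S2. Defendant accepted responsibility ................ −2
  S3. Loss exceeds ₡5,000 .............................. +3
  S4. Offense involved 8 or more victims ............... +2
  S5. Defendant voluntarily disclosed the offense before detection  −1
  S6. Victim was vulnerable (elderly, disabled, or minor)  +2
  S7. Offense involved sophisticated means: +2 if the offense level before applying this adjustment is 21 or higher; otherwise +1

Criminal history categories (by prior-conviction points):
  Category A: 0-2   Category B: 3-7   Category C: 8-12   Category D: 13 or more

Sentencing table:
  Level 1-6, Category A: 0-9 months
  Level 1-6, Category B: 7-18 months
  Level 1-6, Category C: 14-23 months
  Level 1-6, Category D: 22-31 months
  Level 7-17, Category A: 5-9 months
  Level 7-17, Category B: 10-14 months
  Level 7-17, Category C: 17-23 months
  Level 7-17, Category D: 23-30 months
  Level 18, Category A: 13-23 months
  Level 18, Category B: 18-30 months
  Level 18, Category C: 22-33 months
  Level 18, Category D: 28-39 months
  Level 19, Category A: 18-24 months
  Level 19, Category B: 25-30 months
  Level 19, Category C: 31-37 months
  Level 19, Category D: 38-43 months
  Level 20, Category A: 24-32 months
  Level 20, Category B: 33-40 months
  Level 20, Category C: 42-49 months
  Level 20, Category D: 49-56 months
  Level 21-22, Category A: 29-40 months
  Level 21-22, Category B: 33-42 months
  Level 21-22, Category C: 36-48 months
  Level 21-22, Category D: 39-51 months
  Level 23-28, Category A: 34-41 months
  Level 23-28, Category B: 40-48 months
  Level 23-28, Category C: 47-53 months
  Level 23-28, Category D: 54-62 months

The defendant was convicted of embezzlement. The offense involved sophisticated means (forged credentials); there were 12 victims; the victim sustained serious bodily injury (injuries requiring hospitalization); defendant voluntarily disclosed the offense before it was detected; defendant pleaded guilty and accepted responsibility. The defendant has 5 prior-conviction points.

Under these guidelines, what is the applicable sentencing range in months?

40-48 months

Base offense level for embezzlement: 25.
S1 applies (level before this adjustment is 25 ≥ 7, so +5): 25 + 5 = 30.
S2 applies: 30 − 2 = 28.
S4 applies: 28 + 2 = 30.
S5 applies: 30 − 1 = 29.
S6 does not apply.
S7 applies (level before this adjustment is 29 ≥ 21, so +2): 29 + 2 = 31.
Level 31 exceeds the maximum of 28; capped at 28.
Final offense level: 28.
Criminal history: 5 prior points → Category B (3-7).
Level 28 falls in the 23-28 band.
Grid: Level 23-28 × Category B = 40-48 months.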